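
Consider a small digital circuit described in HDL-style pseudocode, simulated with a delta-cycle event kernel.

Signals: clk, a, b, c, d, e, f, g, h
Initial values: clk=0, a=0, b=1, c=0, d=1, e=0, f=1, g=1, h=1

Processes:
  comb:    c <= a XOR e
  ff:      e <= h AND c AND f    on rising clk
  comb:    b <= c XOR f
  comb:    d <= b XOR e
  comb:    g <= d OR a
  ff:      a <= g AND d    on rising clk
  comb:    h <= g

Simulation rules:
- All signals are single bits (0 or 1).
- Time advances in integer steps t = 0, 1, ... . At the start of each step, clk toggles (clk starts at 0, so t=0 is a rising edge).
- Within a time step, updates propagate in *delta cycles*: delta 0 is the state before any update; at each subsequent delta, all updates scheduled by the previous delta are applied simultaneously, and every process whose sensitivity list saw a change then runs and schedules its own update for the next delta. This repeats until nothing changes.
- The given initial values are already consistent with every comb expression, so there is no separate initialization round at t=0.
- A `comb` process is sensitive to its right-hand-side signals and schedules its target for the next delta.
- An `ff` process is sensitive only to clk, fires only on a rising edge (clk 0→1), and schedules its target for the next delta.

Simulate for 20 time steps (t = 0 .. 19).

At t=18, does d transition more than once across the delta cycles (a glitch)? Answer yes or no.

[bits: a,h,f,d,b,c,clk,e,g]
t=0: Δ0=011110001 Δ1=011110101 Δ2=111110101 Δ3=111111101 Δ4=111101101 Δ5=111001101 | 5Δ
t=1: Δ0=111001101 Δ1=111001001 | 1Δ
t=2: Δ0=111001001 Δ1=111001101 Δ2=011001111 Δ3=011101110 Δ4=001101111 Δ5=011101111 | 5Δ
t=3: Δ0=011101111 Δ1=011101011 | 1Δ
t=4: Δ0=011101011 Δ1=011101111 Δ2=111101111 Δ3=111100111 Δ4=111110111 Δ5=111010111 | 5Δ
t=5: Δ0=111010111 Δ1=111010011 | 1Δ
t=6: Δ0=111010011 Δ1=111010111 Δ2=011010101 Δ3=011110100 Δ4=001110101 Δ5=011110101 | 5Δ
t=7: Δ0=011110101 Δ1=011110001 | 1Δ
t=8: Δ0=011110001 Δ1=011110101 Δ2=111110101 Δ3=111111101 Δ4=111101101 Δ5=111001101 | 5Δ
t=9: Δ0=111001101 Δ1=111001001 | 1Δ
t=10: Δ0=111001001 Δ1=111001101 Δ2=011001111 Δ3=011101110 Δ4=001101111 Δ5=011101111 | 5Δ
t=11: Δ0=011101111 Δ1=011101011 | 1Δ
t=12: Δ0=011101011 Δ1=011101111 Δ2=111101111 Δ3=111100111 Δ4=111110111 Δ5=111010111 | 5Δ
t=13: Δ0=111010111 Δ1=111010011 | 1Δ
t=14: Δ0=111010011 Δ1=111010111 Δ2=011010101 Δ3=011110100 Δ4=001110101 Δ5=011110101 | 5Δ
t=15: Δ0=011110101 Δ1=011110001 | 1Δ
t=16: Δ0=011110001 Δ1=011110101 Δ2=111110101 Δ3=111111101 Δ4=111101101 Δ5=111001101 | 5Δ
t=17: Δ0=111001101 Δ1=111001001 | 1Δ
t=18: Δ0=111001001 Δ1=111001101 Δ2=011001111 Δ3=011101110 Δ4=001101111 Δ5=011101111 | 5Δ
t=19: Δ0=011101111 Δ1=011101011 | 1Δ

no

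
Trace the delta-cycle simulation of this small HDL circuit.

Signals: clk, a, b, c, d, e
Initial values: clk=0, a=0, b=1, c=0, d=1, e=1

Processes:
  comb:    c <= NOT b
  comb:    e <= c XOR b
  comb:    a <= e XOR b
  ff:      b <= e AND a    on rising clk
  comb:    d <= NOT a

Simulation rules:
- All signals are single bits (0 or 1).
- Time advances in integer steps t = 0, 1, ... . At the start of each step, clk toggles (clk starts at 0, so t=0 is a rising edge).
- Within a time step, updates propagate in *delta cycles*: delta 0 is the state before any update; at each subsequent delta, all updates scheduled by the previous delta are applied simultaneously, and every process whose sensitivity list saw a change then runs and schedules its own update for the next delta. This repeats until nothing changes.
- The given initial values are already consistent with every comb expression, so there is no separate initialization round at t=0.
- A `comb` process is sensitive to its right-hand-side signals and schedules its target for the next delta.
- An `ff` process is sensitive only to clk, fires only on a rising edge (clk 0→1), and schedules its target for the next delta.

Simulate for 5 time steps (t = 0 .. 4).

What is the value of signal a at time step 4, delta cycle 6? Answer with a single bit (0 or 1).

1

t0.Δ0 c=0 clk=0 e=1 a=0 b=1 d=1
t0.Δ1 c=0 clk=1 e=1 a=0 b=1 d=1
t0.Δ2 c=0 clk=1 e=1 a=0 b=0 d=1
t0.Δ3 c=1 clk=1 e=0 a=1 b=0 d=1
t0.Δ4 c=1 clk=1 e=1 a=0 b=0 d=0
t0.Δ5 c=1 clk=1 e=1 a=1 b=0 d=1
t0.Δ6 c=1 clk=1 e=1 a=1 b=0 d=0
t1.Δ0 c=1 clk=1 e=1 a=1 b=0 d=0
t1.Δ1 c=1 clk=0 e=1 a=1 b=0 d=0
t2.Δ0 c=1 clk=0 e=1 a=1 b=0 d=0
t2.Δ1 c=1 clk=1 e=1 a=1 b=0 d=0
t2.Δ2 c=1 clk=1 e=1 a=1 b=1 d=0
t2.Δ3 c=0 clk=1 e=0 a=0 b=1 d=0
t2.Δ4 c=0 clk=1 e=1 a=1 b=1 d=1
t2.Δ5 c=0 clk=1 e=1 a=0 b=1 d=0
t2.Δ6 c=0 clk=1 e=1 a=0 b=1 d=1
t3.Δ0 c=0 clk=1 e=1 a=0 b=1 d=1
t3.Δ1 c=0 clk=0 e=1 a=0 b=1 d=1
t4.Δ0 c=0 clk=0 e=1 a=0 b=1 d=1
t4.Δ1 c=0 clk=1 e=1 a=0 b=1 d=1
t4.Δ2 c=0 clk=1 e=1 a=0 b=0 d=1
t4.Δ3 c=1 clk=1 e=0 a=1 b=0 d=1
t4.Δ4 c=1 clk=1 e=1 a=0 b=0 d=0
t4.Δ5 c=1 clk=1 e=1 a=1 b=0 d=1
t4.Δ6 c=1 clk=1 e=1 a=1 b=0 d=0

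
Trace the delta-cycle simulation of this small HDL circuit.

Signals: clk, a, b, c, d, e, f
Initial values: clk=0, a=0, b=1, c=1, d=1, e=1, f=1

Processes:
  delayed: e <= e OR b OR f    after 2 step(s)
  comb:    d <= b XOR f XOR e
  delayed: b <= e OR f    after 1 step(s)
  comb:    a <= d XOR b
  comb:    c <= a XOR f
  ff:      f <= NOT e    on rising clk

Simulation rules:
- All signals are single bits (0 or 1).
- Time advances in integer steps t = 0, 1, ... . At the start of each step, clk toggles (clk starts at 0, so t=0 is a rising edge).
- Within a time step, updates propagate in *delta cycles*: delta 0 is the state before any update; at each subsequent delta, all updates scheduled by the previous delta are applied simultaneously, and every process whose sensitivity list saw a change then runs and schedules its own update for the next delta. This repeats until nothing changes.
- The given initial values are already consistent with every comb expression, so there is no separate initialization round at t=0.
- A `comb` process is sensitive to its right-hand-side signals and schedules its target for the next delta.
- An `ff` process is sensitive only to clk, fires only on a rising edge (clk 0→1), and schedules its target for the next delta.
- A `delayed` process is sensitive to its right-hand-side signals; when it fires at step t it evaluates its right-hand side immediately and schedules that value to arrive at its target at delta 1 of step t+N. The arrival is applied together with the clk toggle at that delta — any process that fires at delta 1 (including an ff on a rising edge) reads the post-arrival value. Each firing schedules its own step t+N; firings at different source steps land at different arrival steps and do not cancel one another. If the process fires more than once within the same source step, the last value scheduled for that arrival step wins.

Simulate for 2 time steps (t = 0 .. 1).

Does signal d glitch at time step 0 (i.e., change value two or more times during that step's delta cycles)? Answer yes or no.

t=0 Δ0: d=1 b=1 c=1 clk=0 e=1 a=0 f=1
  Δ1: clk:0→1
  Δ2: f:1→0
  Δ3: d:1→0, c:1→0
  Δ4: a:0→1
  Δ5: c:0→1
  (5Δ to stable)
t=1 Δ0: d=0 b=1 c=1 clk=1 e=1 a=1 f=0
  Δ1: clk:1→0
  (1Δ to stable)

no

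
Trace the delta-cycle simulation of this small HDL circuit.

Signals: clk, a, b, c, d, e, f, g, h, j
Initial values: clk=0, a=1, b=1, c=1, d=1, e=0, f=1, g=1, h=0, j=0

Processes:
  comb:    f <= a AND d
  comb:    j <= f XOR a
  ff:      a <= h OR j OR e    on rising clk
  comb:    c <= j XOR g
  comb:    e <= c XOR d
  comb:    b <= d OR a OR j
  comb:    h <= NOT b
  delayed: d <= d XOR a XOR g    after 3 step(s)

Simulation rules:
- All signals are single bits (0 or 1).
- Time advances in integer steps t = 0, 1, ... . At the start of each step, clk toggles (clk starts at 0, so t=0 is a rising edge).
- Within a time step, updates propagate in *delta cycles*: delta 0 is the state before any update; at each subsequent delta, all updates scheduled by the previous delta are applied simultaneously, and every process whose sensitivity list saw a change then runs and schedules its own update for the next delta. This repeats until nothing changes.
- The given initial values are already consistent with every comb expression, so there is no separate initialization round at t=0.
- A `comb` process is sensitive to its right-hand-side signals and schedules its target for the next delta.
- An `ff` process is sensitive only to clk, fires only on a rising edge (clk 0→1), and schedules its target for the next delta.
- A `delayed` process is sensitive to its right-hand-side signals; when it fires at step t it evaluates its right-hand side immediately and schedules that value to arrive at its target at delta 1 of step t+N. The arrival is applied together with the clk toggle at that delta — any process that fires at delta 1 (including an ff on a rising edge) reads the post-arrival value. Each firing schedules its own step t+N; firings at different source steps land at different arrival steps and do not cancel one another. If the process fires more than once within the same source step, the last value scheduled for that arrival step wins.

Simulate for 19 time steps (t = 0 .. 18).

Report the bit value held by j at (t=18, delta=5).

t=0 Δ0: g=1 j=0 a=1 d=1 c=1 f=1 clk=0 h=0 b=1 e=0
  Δ1: clk:0→1
  Δ2: a:1→0
  Δ3: j:0→1, f:1→0
  Δ4: j:1→0, c:1→0
  Δ5: c:0→1, e:0→1
  Δ6: e:1→0
  (6Δ to stable)
t=1 Δ0: g=1 j=0 a=0 d=1 c=1 f=0 clk=1 h=0 b=1 e=0
  Δ1: clk:1→0
  (1Δ to stable)
t=2 Δ0: g=1 j=0 a=0 d=1 c=1 f=0 clk=0 h=0 b=1 e=0
  Δ1: clk:0→1
  (1Δ to stable)
t=3 Δ0: g=1 j=0 a=0 d=1 c=1 f=0 clk=1 h=0 b=1 e=0
  Δ1: d:1→0, clk:1→0
  Δ2: b:1→0, e:0→1
  Δ3: h:0→1
  (3Δ to stable)
t=4 Δ0: g=1 j=0 a=0 d=0 c=1 f=0 clk=0 h=1 b=0 e=1
  Δ1: clk:0→1
  Δ2: a:0→1
  Δ3: j:0→1, b:0→1
  Δ4: c:1→0, h:1→0
  Δ5: e:1→0
  (5Δ to stable)
t=5 Δ0: g=1 j=1 a=1 d=0 c=0 f=0 clk=1 h=0 b=1 e=0
  Δ1: clk:1→0
  (1Δ to stable)
t=6 Δ0: g=1 j=1 a=1 d=0 c=0 f=0 clk=0 h=0 b=1 e=0
  Δ1: d:0→1, clk:0→1
  Δ2: f:0→1, e:0→1
  Δ3: j:1→0
  Δ4: c:0→1
  Δ5: e:1→0
  (5Δ to stable)
t=7 Δ0: g=1 j=0 a=1 d=1 c=1 f=1 clk=1 h=0 b=1 e=0
  Δ1: d:1→0, clk:1→0
  Δ2: f:1→0, e:0→1
  Δ3: j:0→1
  Δ4: c:1→0
  Δ5: e:1→0
  (5Δ to stable)
t=8 Δ0: g=1 j=1 a=1 d=0 c=0 f=0 clk=0 h=0 b=1 e=0
  Δ1: clk:0→1
  (1Δ to stable)
t=9 Δ0: g=1 j=1 a=1 d=0 c=0 f=0 clk=1 h=0 b=1 e=0
  Δ1: d:0→1, clk:1→0
  Δ2: f:0→1, e:0→1
  Δ3: j:1→0
  Δ4: c:0→1
  Δ5: e:1→0
  (5Δ to stable)
t=10 Δ0: g=1 j=0 a=1 d=1 c=1 f=1 clk=0 h=0 b=1 e=0
  Δ1: d:1→0, clk:0→1
  Δ2: a:1→0, f:1→0, e:0→1
  Δ3: b:1→0
  Δ4: h:0→1
  (4Δ to stable)
t=11 Δ0: g=1 j=0 a=0 d=0 c=1 f=0 clk=1 h=1 b=0 e=1
  Δ1: clk:1→0
  (1Δ to stable)
t=12 Δ0: g=1 j=0 a=0 d=0 c=1 f=0 clk=0 h=1 b=0 e=1
  Δ1: d:0→1, clk:0→1
  Δ2: a:0→1, b:0→1, e:1→0
  Δ3: j:0→1, f:0→1, h:1→0
  Δ4: j:1→0, c:1→0
  Δ5: c:0→1, e:0→1
  Δ6: e:1→0
  (6Δ to stable)
t=13 Δ0: g=1 j=0 a=1 d=1 c=1 f=1 clk=1 h=0 b=1 e=0
  Δ1: clk:1→0
  (1Δ to stable)
t=14 Δ0: g=1 j=0 a=1 d=1 c=1 f=1 clk=0 h=0 b=1 e=0
  Δ1: clk:0→1
  Δ2: a:1→0
  Δ3: j:0→1, f:1→0
  Δ4: j:1→0, c:1→0
  Δ5: c:0→1, e:0→1
  Δ6: e:1→0
  (6Δ to stable)
t=15 Δ0: g=1 j=0 a=0 d=1 c=1 f=0 clk=1 h=0 b=1 e=0
  Δ1: clk:1→0
  (1Δ to stable)
t=16 Δ0: g=1 j=0 a=0 d=1 c=1 f=0 clk=0 h=0 b=1 e=0
  Δ1: clk:0→1
  (1Δ to stable)
t=17 Δ0: g=1 j=0 a=0 d=1 c=1 f=0 clk=1 h=0 b=1 e=0
  Δ1: d:1→0, clk:1→0
  Δ2: b:1→0, e:0→1
  Δ3: h:0→1
  (3Δ to stable)
t=18 Δ0: g=1 j=0 a=0 d=0 c=1 f=0 clk=0 h=1 b=0 e=1
  Δ1: clk:0→1
  Δ2: a:0→1
  Δ3: j:0→1, b:0→1
  Δ4: c:1→0, h:1→0
  Δ5: e:1→0
  (5Δ to stable)

1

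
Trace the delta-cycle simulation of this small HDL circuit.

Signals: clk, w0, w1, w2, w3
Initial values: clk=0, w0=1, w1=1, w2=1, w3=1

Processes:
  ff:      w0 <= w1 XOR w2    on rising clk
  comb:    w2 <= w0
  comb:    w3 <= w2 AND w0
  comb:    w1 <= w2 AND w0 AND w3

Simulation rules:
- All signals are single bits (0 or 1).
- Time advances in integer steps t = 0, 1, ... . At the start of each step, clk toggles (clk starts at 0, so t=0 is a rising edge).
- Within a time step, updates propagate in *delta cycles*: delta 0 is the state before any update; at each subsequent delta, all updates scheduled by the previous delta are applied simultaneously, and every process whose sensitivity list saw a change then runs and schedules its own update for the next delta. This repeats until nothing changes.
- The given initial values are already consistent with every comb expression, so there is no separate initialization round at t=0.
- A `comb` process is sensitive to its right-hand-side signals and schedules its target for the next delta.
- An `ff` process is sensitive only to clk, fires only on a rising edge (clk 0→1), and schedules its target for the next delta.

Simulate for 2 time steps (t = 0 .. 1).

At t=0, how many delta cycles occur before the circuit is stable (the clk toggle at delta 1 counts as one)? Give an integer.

3

[bits: w1,w3,clk,w2,w0]
t=0: Δ0=11011 Δ1=11111 Δ2=11110 Δ3=00100 | 3Δ
t=1: Δ0=00100 Δ1=00000 | 1Δ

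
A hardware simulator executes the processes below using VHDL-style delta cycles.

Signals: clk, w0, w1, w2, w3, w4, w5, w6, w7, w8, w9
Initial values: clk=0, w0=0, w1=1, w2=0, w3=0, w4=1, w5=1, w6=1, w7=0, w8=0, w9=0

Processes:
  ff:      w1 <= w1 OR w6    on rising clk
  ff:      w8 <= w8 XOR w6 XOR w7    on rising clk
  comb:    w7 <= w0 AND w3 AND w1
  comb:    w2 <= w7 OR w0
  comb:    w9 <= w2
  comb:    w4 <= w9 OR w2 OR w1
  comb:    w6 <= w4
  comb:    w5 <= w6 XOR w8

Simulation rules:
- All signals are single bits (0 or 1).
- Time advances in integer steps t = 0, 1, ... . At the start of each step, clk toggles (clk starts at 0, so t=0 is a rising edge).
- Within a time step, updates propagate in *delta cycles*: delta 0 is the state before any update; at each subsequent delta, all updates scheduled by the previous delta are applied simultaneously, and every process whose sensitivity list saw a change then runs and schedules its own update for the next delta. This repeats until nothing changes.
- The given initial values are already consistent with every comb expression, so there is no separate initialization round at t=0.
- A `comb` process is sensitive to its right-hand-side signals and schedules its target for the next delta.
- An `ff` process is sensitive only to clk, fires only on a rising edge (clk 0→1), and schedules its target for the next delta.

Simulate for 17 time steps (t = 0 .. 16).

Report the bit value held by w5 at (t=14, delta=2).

0

t0.Δ0 clk=0 w1=1 w5=1 w4=1 w6=1 w9=0 w3=0 w7=0 w0=0 w2=0 w8=0
t0.Δ1 clk=1 w1=1 w5=1 w4=1 w6=1 w9=0 w3=0 w7=0 w0=0 w2=0 w8=0
t0.Δ2 clk=1 w1=1 w5=1 w4=1 w6=1 w9=0 w3=0 w7=0 w0=0 w2=0 w8=1
t0.Δ3 clk=1 w1=1 w5=0 w4=1 w6=1 w9=0 w3=0 w7=0 w0=0 w2=0 w8=1
t1.Δ0 clk=1 w1=1 w5=0 w4=1 w6=1 w9=0 w3=0 w7=0 w0=0 w2=0 w8=1
t1.Δ1 clk=0 w1=1 w5=0 w4=1 w6=1 w9=0 w3=0 w7=0 w0=0 w2=0 w8=1
t2.Δ0 clk=0 w1=1 w5=0 w4=1 w6=1 w9=0 w3=0 w7=0 w0=0 w2=0 w8=1
t2.Δ1 clk=1 w1=1 w5=0 w4=1 w6=1 w9=0 w3=0 w7=0 w0=0 w2=0 w8=1
t2.Δ2 clk=1 w1=1 w5=0 w4=1 w6=1 w9=0 w3=0 w7=0 w0=0 w2=0 w8=0
t2.Δ3 clk=1 w1=1 w5=1 w4=1 w6=1 w9=0 w3=0 w7=0 w0=0 w2=0 w8=0
t3.Δ0 clk=1 w1=1 w5=1 w4=1 w6=1 w9=0 w3=0 w7=0 w0=0 w2=0 w8=0
t3.Δ1 clk=0 w1=1 w5=1 w4=1 w6=1 w9=0 w3=0 w7=0 w0=0 w2=0 w8=0
t4.Δ0 clk=0 w1=1 w5=1 w4=1 w6=1 w9=0 w3=0 w7=0 w0=0 w2=0 w8=0
t4.Δ1 clk=1 w1=1 w5=1 w4=1 w6=1 w9=0 w3=0 w7=0 w0=0 w2=0 w8=0
t4.Δ2 clk=1 w1=1 w5=1 w4=1 w6=1 w9=0 w3=0 w7=0 w0=0 w2=0 w8=1
t4.Δ3 clk=1 w1=1 w5=0 w4=1 w6=1 w9=0 w3=0 w7=0 w0=0 w2=0 w8=1
t5.Δ0 clk=1 w1=1 w5=0 w4=1 w6=1 w9=0 w3=0 w7=0 w0=0 w2=0 w8=1
t5.Δ1 clk=0 w1=1 w5=0 w4=1 w6=1 w9=0 w3=0 w7=0 w0=0 w2=0 w8=1
t6.Δ0 clk=0 w1=1 w5=0 w4=1 w6=1 w9=0 w3=0 w7=0 w0=0 w2=0 w8=1
t6.Δ1 clk=1 w1=1 w5=0 w4=1 w6=1 w9=0 w3=0 w7=0 w0=0 w2=0 w8=1
t6.Δ2 clk=1 w1=1 w5=0 w4=1 w6=1 w9=0 w3=0 w7=0 w0=0 w2=0 w8=0
t6.Δ3 clk=1 w1=1 w5=1 w4=1 w6=1 w9=0 w3=0 w7=0 w0=0 w2=0 w8=0
t7.Δ0 clk=1 w1=1 w5=1 w4=1 w6=1 w9=0 w3=0 w7=0 w0=0 w2=0 w8=0
t7.Δ1 clk=0 w1=1 w5=1 w4=1 w6=1 w9=0 w3=0 w7=0 w0=0 w2=0 w8=0
t8.Δ0 clk=0 w1=1 w5=1 w4=1 w6=1 w9=0 w3=0 w7=0 w0=0 w2=0 w8=0
t8.Δ1 clk=1 w1=1 w5=1 w4=1 w6=1 w9=0 w3=0 w7=0 w0=0 w2=0 w8=0
t8.Δ2 clk=1 w1=1 w5=1 w4=1 w6=1 w9=0 w3=0 w7=0 w0=0 w2=0 w8=1
t8.Δ3 clk=1 w1=1 w5=0 w4=1 w6=1 w9=0 w3=0 w7=0 w0=0 w2=0 w8=1
t9.Δ0 clk=1 w1=1 w5=0 w4=1 w6=1 w9=0 w3=0 w7=0 w0=0 w2=0 w8=1
t9.Δ1 clk=0 w1=1 w5=0 w4=1 w6=1 w9=0 w3=0 w7=0 w0=0 w2=0 w8=1
t10.Δ0 clk=0 w1=1 w5=0 w4=1 w6=1 w9=0 w3=0 w7=0 w0=0 w2=0 w8=1
t10.Δ1 clk=1 w1=1 w5=0 w4=1 w6=1 w9=0 w3=0 w7=0 w0=0 w2=0 w8=1
t10.Δ2 clk=1 w1=1 w5=0 w4=1 w6=1 w9=0 w3=0 w7=0 w0=0 w2=0 w8=0
t10.Δ3 clk=1 w1=1 w5=1 w4=1 w6=1 w9=0 w3=0 w7=0 w0=0 w2=0 w8=0
t11.Δ0 clk=1 w1=1 w5=1 w4=1 w6=1 w9=0 w3=0 w7=0 w0=0 w2=0 w8=0
t11.Δ1 clk=0 w1=1 w5=1 w4=1 w6=1 w9=0 w3=0 w7=0 w0=0 w2=0 w8=0
t12.Δ0 clk=0 w1=1 w5=1 w4=1 w6=1 w9=0 w3=0 w7=0 w0=0 w2=0 w8=0
t12.Δ1 clk=1 w1=1 w5=1 w4=1 w6=1 w9=0 w3=0 w7=0 w0=0 w2=0 w8=0
t12.Δ2 clk=1 w1=1 w5=1 w4=1 w6=1 w9=0 w3=0 w7=0 w0=0 w2=0 w8=1
t12.Δ3 clk=1 w1=1 w5=0 w4=1 w6=1 w9=0 w3=0 w7=0 w0=0 w2=0 w8=1
t13.Δ0 clk=1 w1=1 w5=0 w4=1 w6=1 w9=0 w3=0 w7=0 w0=0 w2=0 w8=1
t13.Δ1 clk=0 w1=1 w5=0 w4=1 w6=1 w9=0 w3=0 w7=0 w0=0 w2=0 w8=1
t14.Δ0 clk=0 w1=1 w5=0 w4=1 w6=1 w9=0 w3=0 w7=0 w0=0 w2=0 w8=1
t14.Δ1 clk=1 w1=1 w5=0 w4=1 w6=1 w9=0 w3=0 w7=0 w0=0 w2=0 w8=1
t14.Δ2 clk=1 w1=1 w5=0 w4=1 w6=1 w9=0 w3=0 w7=0 w0=0 w2=0 w8=0
t14.Δ3 clk=1 w1=1 w5=1 w4=1 w6=1 w9=0 w3=0 w7=0 w0=0 w2=0 w8=0
t15.Δ0 clk=1 w1=1 w5=1 w4=1 w6=1 w9=0 w3=0 w7=0 w0=0 w2=0 w8=0
t15.Δ1 clk=0 w1=1 w5=1 w4=1 w6=1 w9=0 w3=0 w7=0 w0=0 w2=0 w8=0
t16.Δ0 clk=0 w1=1 w5=1 w4=1 w6=1 w9=0 w3=0 w7=0 w0=0 w2=0 w8=0
t16.Δ1 clk=1 w1=1 w5=1 w4=1 w6=1 w9=0 w3=0 w7=0 w0=0 w2=0 w8=0
t16.Δ2 clk=1 w1=1 w5=1 w4=1 w6=1 w9=0 w3=0 w7=0 w0=0 w2=0 w8=1
t16.Δ3 clk=1 w1=1 w5=0 w4=1 w6=1 w9=0 w3=0 w7=0 w0=0 w2=0 w8=1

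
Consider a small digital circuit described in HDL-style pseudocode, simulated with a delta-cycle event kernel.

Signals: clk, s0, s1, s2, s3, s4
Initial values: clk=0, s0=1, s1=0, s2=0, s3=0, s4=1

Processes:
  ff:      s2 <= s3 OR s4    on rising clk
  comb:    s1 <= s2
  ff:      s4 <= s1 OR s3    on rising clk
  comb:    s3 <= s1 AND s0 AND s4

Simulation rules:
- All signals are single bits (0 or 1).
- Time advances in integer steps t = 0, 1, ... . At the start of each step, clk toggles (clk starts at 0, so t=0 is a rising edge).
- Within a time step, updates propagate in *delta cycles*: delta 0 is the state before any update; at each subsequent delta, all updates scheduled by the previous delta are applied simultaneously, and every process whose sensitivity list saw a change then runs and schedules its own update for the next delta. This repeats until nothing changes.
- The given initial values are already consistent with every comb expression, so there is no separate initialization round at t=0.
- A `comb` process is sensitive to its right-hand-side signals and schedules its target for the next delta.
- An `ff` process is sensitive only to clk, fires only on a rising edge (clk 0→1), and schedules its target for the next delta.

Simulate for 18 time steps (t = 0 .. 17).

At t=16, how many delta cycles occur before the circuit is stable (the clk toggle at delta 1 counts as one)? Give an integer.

[bits: s4,clk,s0,s3,s2,s1]
t=0: Δ0=101000 Δ1=111000 Δ2=011010 Δ3=011011 | 3Δ
t=1: Δ0=011011 Δ1=001011 | 1Δ
t=2: Δ0=001011 Δ1=011011 Δ2=111001 Δ3=111100 Δ4=111000 | 4Δ
t=3: Δ0=111000 Δ1=101000 | 1Δ
t=4: Δ0=101000 Δ1=111000 Δ2=011010 Δ3=011011 | 3Δ
t=5: Δ0=011011 Δ1=001011 | 1Δ
t=6: Δ0=001011 Δ1=011011 Δ2=111001 Δ3=111100 Δ4=111000 | 4Δ
t=7: Δ0=111000 Δ1=101000 | 1Δ
t=8: Δ0=101000 Δ1=111000 Δ2=011010 Δ3=011011 | 3Δ
t=9: Δ0=011011 Δ1=001011 | 1Δ
t=10: Δ0=001011 Δ1=011011 Δ2=111001 Δ3=111100 Δ4=111000 | 4Δ
t=11: Δ0=111000 Δ1=101000 | 1Δ
t=12: Δ0=101000 Δ1=111000 Δ2=011010 Δ3=011011 | 3Δ
t=13: Δ0=011011 Δ1=001011 | 1Δ
t=14: Δ0=001011 Δ1=011011 Δ2=111001 Δ3=111100 Δ4=111000 | 4Δ
t=15: Δ0=111000 Δ1=101000 | 1Δ
t=16: Δ0=101000 Δ1=111000 Δ2=011010 Δ3=011011 | 3Δ
t=17: Δ0=011011 Δ1=001011 | 1Δ

3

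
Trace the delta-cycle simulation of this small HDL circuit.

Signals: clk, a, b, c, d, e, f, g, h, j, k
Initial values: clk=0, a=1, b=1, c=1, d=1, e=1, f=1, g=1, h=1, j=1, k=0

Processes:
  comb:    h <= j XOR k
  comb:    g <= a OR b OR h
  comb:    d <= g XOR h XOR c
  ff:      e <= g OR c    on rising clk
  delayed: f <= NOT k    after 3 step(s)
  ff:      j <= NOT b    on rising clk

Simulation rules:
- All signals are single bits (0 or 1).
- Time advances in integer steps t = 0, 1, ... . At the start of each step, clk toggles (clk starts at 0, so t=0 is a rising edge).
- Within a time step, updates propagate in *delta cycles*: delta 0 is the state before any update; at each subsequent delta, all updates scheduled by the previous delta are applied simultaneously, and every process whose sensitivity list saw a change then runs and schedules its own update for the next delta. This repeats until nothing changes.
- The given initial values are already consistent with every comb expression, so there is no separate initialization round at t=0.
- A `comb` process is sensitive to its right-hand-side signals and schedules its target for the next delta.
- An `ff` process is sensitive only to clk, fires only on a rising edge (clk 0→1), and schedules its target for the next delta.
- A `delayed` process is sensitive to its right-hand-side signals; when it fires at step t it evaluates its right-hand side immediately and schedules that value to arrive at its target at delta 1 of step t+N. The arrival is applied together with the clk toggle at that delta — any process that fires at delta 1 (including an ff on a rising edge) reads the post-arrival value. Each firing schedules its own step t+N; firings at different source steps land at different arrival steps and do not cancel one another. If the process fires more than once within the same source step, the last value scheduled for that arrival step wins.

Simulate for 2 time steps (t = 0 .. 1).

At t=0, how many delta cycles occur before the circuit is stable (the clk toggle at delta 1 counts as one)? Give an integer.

[bits: g,a,d,e,clk,k,j,c,h,f,b]
t=0: Δ0=11110011111 Δ1=11111011111 Δ2=11111001111 Δ3=11111001011 Δ4=11011001011 | 4Δ
t=1: Δ0=11011001011 Δ1=11010001011 | 1Δ

4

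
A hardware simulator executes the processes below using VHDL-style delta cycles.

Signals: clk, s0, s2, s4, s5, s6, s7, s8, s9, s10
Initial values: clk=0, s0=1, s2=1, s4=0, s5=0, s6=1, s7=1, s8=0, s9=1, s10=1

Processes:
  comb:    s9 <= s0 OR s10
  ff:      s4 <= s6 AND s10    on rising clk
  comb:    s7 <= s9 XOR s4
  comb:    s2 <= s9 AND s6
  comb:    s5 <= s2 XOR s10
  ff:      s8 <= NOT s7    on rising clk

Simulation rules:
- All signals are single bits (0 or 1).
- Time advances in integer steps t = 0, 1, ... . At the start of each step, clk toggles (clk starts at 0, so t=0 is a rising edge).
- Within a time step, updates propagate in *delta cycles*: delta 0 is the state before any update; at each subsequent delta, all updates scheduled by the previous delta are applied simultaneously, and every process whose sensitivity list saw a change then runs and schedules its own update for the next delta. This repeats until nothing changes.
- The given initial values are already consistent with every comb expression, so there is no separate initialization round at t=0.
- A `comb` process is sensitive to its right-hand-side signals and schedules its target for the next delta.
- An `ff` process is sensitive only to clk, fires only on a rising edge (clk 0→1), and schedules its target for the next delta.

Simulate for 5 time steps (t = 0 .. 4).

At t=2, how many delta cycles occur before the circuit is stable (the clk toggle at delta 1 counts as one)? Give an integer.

t=0 Δ0: s0=1 s7=1 s5=0 clk=0 s4=0 s10=1 s8=0 s6=1 s9=1 s2=1
  Δ1: clk:0→1
  Δ2: s4:0→1
  Δ3: s7:1→0
  (3Δ to stable)
t=1 Δ0: s0=1 s7=0 s5=0 clk=1 s4=1 s10=1 s8=0 s6=1 s9=1 s2=1
  Δ1: clk:1→0
  (1Δ to stable)
t=2 Δ0: s0=1 s7=0 s5=0 clk=0 s4=1 s10=1 s8=0 s6=1 s9=1 s2=1
  Δ1: clk:0→1
  Δ2: s8:0→1
  (2Δ to stable)
t=3 Δ0: s0=1 s7=0 s5=0 clk=1 s4=1 s10=1 s8=1 s6=1 s9=1 s2=1
  Δ1: clk:1→0
  (1Δ to stable)
t=4 Δ0: s0=1 s7=0 s5=0 clk=0 s4=1 s10=1 s8=1 s6=1 s9=1 s2=1
  Δ1: clk:0→1
  (1Δ to stable)

2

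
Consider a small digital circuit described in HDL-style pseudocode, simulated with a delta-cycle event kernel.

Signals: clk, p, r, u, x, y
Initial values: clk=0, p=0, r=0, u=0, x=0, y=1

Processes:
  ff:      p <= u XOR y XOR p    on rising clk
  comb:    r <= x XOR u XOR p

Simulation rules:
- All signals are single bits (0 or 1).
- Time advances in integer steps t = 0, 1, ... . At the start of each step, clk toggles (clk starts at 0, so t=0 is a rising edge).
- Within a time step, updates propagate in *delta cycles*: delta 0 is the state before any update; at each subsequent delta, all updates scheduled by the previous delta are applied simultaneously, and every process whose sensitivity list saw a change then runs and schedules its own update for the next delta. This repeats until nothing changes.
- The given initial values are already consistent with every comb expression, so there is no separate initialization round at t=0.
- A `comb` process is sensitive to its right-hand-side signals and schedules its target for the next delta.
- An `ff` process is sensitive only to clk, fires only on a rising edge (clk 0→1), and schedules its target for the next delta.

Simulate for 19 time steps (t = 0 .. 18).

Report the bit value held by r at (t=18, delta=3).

t=0 Δ0: clk=0 y=1 p=0 r=0 u=0 x=0
  Δ1: clk:0→1
  Δ2: p:0→1
  Δ3: r:0→1
  (3Δ to stable)
t=1 Δ0: clk=1 y=1 p=1 r=1 u=0 x=0
  Δ1: clk:1→0
  (1Δ to stable)
t=2 Δ0: clk=0 y=1 p=1 r=1 u=0 x=0
  Δ1: clk:0→1
  Δ2: p:1→0
  Δ3: r:1→0
  (3Δ to stable)
t=3 Δ0: clk=1 y=1 p=0 r=0 u=0 x=0
  Δ1: clk:1→0
  (1Δ to stable)
t=4 Δ0: clk=0 y=1 p=0 r=0 u=0 x=0
  Δ1: clk:0→1
  Δ2: p:0→1
  Δ3: r:0→1
  (3Δ to stable)
t=5 Δ0: clk=1 y=1 p=1 r=1 u=0 x=0
  Δ1: clk:1→0
  (1Δ to stable)
t=6 Δ0: clk=0 y=1 p=1 r=1 u=0 x=0
  Δ1: clk:0→1
  Δ2: p:1→0
  Δ3: r:1→0
  (3Δ to stable)
t=7 Δ0: clk=1 y=1 p=0 r=0 u=0 x=0
  Δ1: clk:1→0
  (1Δ to stable)
t=8 Δ0: clk=0 y=1 p=0 r=0 u=0 x=0
  Δ1: clk:0→1
  Δ2: p:0→1
  Δ3: r:0→1
  (3Δ to stable)
t=9 Δ0: clk=1 y=1 p=1 r=1 u=0 x=0
  Δ1: clk:1→0
  (1Δ to stable)
t=10 Δ0: clk=0 y=1 p=1 r=1 u=0 x=0
  Δ1: clk:0→1
  Δ2: p:1→0
  Δ3: r:1→0
  (3Δ to stable)
t=11 Δ0: clk=1 y=1 p=0 r=0 u=0 x=0
  Δ1: clk:1→0
  (1Δ to stable)
t=12 Δ0: clk=0 y=1 p=0 r=0 u=0 x=0
  Δ1: clk:0→1
  Δ2: p:0→1
  Δ3: r:0→1
  (3Δ to stable)
t=13 Δ0: clk=1 y=1 p=1 r=1 u=0 x=0
  Δ1: clk:1→0
  (1Δ to stable)
t=14 Δ0: clk=0 y=1 p=1 r=1 u=0 x=0
  Δ1: clk:0→1
  Δ2: p:1→0
  Δ3: r:1→0
  (3Δ to stable)
t=15 Δ0: clk=1 y=1 p=0 r=0 u=0 x=0
  Δ1: clk:1→0
  (1Δ to stable)
t=16 Δ0: clk=0 y=1 p=0 r=0 u=0 x=0
  Δ1: clk:0→1
  Δ2: p:0→1
  Δ3: r:0→1
  (3Δ to stable)
t=17 Δ0: clk=1 y=1 p=1 r=1 u=0 x=0
  Δ1: clk:1→0
  (1Δ to stable)
t=18 Δ0: clk=0 y=1 p=1 r=1 u=0 x=0
  Δ1: clk:0→1
  Δ2: p:1→0
  Δ3: r:1→0
  (3Δ to stable)

0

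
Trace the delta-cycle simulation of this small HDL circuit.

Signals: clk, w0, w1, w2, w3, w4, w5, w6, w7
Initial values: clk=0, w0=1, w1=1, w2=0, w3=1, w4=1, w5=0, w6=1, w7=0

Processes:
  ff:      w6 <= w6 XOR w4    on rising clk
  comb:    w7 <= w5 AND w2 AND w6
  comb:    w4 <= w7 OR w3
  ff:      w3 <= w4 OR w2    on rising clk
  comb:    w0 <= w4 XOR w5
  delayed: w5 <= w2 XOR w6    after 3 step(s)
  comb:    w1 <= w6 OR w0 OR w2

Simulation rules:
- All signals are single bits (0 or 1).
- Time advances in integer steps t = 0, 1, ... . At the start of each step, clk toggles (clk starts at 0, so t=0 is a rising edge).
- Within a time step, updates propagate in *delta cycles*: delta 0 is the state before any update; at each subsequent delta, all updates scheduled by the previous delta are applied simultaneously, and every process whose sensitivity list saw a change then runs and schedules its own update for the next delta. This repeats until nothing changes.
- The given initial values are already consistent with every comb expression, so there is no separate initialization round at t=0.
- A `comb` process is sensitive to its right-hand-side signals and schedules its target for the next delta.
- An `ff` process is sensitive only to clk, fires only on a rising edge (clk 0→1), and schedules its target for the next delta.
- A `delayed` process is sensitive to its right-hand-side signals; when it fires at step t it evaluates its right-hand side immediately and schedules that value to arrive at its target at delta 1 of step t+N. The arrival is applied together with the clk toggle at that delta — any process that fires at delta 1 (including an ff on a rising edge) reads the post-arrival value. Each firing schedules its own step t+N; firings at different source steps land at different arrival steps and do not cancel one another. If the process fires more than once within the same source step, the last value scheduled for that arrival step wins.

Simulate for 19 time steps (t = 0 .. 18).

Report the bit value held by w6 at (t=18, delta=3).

t0.Δ0 clk=0 w7=0 w1=1 w6=1 w3=1 w4=1 w2=0 w5=0 w0=1
t0.Δ1 clk=1 w7=0 w1=1 w6=1 w3=1 w4=1 w2=0 w5=0 w0=1
t0.Δ2 clk=1 w7=0 w1=1 w6=0 w3=1 w4=1 w2=0 w5=0 w0=1
t1.Δ0 clk=1 w7=0 w1=1 w6=0 w3=1 w4=1 w2=0 w5=0 w0=1
t1.Δ1 clk=0 w7=0 w1=1 w6=0 w3=1 w4=1 w2=0 w5=0 w0=1
t2.Δ0 clk=0 w7=0 w1=1 w6=0 w3=1 w4=1 w2=0 w5=0 w0=1
t2.Δ1 clk=1 w7=0 w1=1 w6=0 w3=1 w4=1 w2=0 w5=0 w0=1
t2.Δ2 clk=1 w7=0 w1=1 w6=1 w3=1 w4=1 w2=0 w5=0 w0=1
t3.Δ0 clk=1 w7=0 w1=1 w6=1 w3=1 w4=1 w2=0 w5=0 w0=1
t3.Δ1 clk=0 w7=0 w1=1 w6=1 w3=1 w4=1 w2=0 w5=0 w0=1
t4.Δ0 clk=0 w7=0 w1=1 w6=1 w3=1 w4=1 w2=0 w5=0 w0=1
t4.Δ1 clk=1 w7=0 w1=1 w6=1 w3=1 w4=1 w2=0 w5=0 w0=1
t4.Δ2 clk=1 w7=0 w1=1 w6=0 w3=1 w4=1 w2=0 w5=0 w0=1
t5.Δ0 clk=1 w7=0 w1=1 w6=0 w3=1 w4=1 w2=0 w5=0 w0=1
t5.Δ1 clk=0 w7=0 w1=1 w6=0 w3=1 w4=1 w2=0 w5=1 w0=1
t5.Δ2 clk=0 w7=0 w1=1 w6=0 w3=1 w4=1 w2=0 w5=1 w0=0
t5.Δ3 clk=0 w7=0 w1=0 w6=0 w3=1 w4=1 w2=0 w5=1 w0=0
t6.Δ0 clk=0 w7=0 w1=0 w6=0 w3=1 w4=1 w2=0 w5=1 w0=0
t6.Δ1 clk=1 w7=0 w1=0 w6=0 w3=1 w4=1 w2=0 w5=1 w0=0
t6.Δ2 clk=1 w7=0 w1=0 w6=1 w3=1 w4=1 w2=0 w5=1 w0=0
t6.Δ3 clk=1 w7=0 w1=1 w6=1 w3=1 w4=1 w2=0 w5=1 w0=0
t7.Δ0 clk=1 w7=0 w1=1 w6=1 w3=1 w4=1 w2=0 w5=1 w0=0
t7.Δ1 clk=0 w7=0 w1=1 w6=1 w3=1 w4=1 w2=0 w5=0 w0=0
t7.Δ2 clk=0 w7=0 w1=1 w6=1 w3=1 w4=1 w2=0 w5=0 w0=1
t8.Δ0 clk=0 w7=0 w1=1 w6=1 w3=1 w4=1 w2=0 w5=0 w0=1
t8.Δ1 clk=1 w7=0 w1=1 w6=1 w3=1 w4=1 w2=0 w5=0 w0=1
t8.Δ2 clk=1 w7=0 w1=1 w6=0 w3=1 w4=1 w2=0 w5=0 w0=1
t9.Δ0 clk=1 w7=0 w1=1 w6=0 w3=1 w4=1 w2=0 w5=0 w0=1
t9.Δ1 clk=0 w7=0 w1=1 w6=0 w3=1 w4=1 w2=0 w5=1 w0=1
t9.Δ2 clk=0 w7=0 w1=1 w6=0 w3=1 w4=1 w2=0 w5=1 w0=0
t9.Δ3 clk=0 w7=0 w1=0 w6=0 w3=1 w4=1 w2=0 w5=1 w0=0
t10.Δ0 clk=0 w7=0 w1=0 w6=0 w3=1 w4=1 w2=0 w5=1 w0=0
t10.Δ1 clk=1 w7=0 w1=0 w6=0 w3=1 w4=1 w2=0 w5=1 w0=0
t10.Δ2 clk=1 w7=0 w1=0 w6=1 w3=1 w4=1 w2=0 w5=1 w0=0
t10.Δ3 clk=1 w7=0 w1=1 w6=1 w3=1 w4=1 w2=0 w5=1 w0=0
t11.Δ0 clk=1 w7=0 w1=1 w6=1 w3=1 w4=1 w2=0 w5=1 w0=0
t11.Δ1 clk=0 w7=0 w1=1 w6=1 w3=1 w4=1 w2=0 w5=0 w0=0
t11.Δ2 clk=0 w7=0 w1=1 w6=1 w3=1 w4=1 w2=0 w5=0 w0=1
t12.Δ0 clk=0 w7=0 w1=1 w6=1 w3=1 w4=1 w2=0 w5=0 w0=1
t12.Δ1 clk=1 w7=0 w1=1 w6=1 w3=1 w4=1 w2=0 w5=0 w0=1
t12.Δ2 clk=1 w7=0 w1=1 w6=0 w3=1 w4=1 w2=0 w5=0 w0=1
t13.Δ0 clk=1 w7=0 w1=1 w6=0 w3=1 w4=1 w2=0 w5=0 w0=1
t13.Δ1 clk=0 w7=0 w1=1 w6=0 w3=1 w4=1 w2=0 w5=1 w0=1
t13.Δ2 clk=0 w7=0 w1=1 w6=0 w3=1 w4=1 w2=0 w5=1 w0=0
t13.Δ3 clk=0 w7=0 w1=0 w6=0 w3=1 w4=1 w2=0 w5=1 w0=0
t14.Δ0 clk=0 w7=0 w1=0 w6=0 w3=1 w4=1 w2=0 w5=1 w0=0
t14.Δ1 clk=1 w7=0 w1=0 w6=0 w3=1 w4=1 w2=0 w5=1 w0=0
t14.Δ2 clk=1 w7=0 w1=0 w6=1 w3=1 w4=1 w2=0 w5=1 w0=0
t14.Δ3 clk=1 w7=0 w1=1 w6=1 w3=1 w4=1 w2=0 w5=1 w0=0
t15.Δ0 clk=1 w7=0 w1=1 w6=1 w3=1 w4=1 w2=0 w5=1 w0=0
t15.Δ1 clk=0 w7=0 w1=1 w6=1 w3=1 w4=1 w2=0 w5=0 w0=0
t15.Δ2 clk=0 w7=0 w1=1 w6=1 w3=1 w4=1 w2=0 w5=0 w0=1
t16.Δ0 clk=0 w7=0 w1=1 w6=1 w3=1 w4=1 w2=0 w5=0 w0=1
t16.Δ1 clk=1 w7=0 w1=1 w6=1 w3=1 w4=1 w2=0 w5=0 w0=1
t16.Δ2 clk=1 w7=0 w1=1 w6=0 w3=1 w4=1 w2=0 w5=0 w0=1
t17.Δ0 clk=1 w7=0 w1=1 w6=0 w3=1 w4=1 w2=0 w5=0 w0=1
t17.Δ1 clk=0 w7=0 w1=1 w6=0 w3=1 w4=1 w2=0 w5=1 w0=1
t17.Δ2 clk=0 w7=0 w1=1 w6=0 w3=1 w4=1 w2=0 w5=1 w0=0
t17.Δ3 clk=0 w7=0 w1=0 w6=0 w3=1 w4=1 w2=0 w5=1 w0=0
t18.Δ0 clk=0 w7=0 w1=0 w6=0 w3=1 w4=1 w2=0 w5=1 w0=0
t18.Δ1 clk=1 w7=0 w1=0 w6=0 w3=1 w4=1 w2=0 w5=1 w0=0
t18.Δ2 clk=1 w7=0 w1=0 w6=1 w3=1 w4=1 w2=0 w5=1 w0=0
t18.Δ3 clk=1 w7=0 w1=1 w6=1 w3=1 w4=1 w2=0 w5=1 w0=0

1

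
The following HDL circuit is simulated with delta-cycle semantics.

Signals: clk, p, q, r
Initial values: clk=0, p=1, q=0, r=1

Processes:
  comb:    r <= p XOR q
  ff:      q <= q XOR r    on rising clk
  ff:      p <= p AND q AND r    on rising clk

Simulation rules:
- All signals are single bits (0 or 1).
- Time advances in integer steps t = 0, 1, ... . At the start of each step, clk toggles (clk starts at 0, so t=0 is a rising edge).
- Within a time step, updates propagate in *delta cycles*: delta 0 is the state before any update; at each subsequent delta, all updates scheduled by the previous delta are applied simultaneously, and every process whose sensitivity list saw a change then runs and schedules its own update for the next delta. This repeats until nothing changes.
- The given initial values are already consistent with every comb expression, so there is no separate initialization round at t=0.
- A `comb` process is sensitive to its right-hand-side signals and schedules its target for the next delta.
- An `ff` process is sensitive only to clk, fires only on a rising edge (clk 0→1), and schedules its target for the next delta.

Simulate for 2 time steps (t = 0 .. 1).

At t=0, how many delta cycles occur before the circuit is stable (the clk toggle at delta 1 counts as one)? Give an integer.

[bits: r,clk,q,p]
t=0: Δ0=1001 Δ1=1101 Δ2=1110 | 2Δ
t=1: Δ0=1110 Δ1=1010 | 1Δ

2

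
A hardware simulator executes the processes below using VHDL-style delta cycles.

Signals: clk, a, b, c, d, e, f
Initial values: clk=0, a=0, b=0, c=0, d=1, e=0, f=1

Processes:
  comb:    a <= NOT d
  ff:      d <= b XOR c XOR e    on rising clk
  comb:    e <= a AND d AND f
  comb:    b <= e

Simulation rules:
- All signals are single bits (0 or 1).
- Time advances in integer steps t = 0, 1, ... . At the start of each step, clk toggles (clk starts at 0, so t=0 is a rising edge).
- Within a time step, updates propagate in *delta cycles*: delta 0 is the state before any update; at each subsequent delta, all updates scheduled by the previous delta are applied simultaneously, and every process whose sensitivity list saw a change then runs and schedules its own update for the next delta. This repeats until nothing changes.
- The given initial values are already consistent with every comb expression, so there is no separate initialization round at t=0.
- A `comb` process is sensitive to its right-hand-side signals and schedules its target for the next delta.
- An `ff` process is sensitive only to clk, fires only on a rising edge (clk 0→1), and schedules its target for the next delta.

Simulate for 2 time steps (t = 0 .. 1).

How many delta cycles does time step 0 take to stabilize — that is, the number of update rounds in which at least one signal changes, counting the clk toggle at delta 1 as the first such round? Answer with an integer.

3

[bits: b,c,f,clk,a,e,d]
t=0: Δ0=0010001 Δ1=0011001 Δ2=0011000 Δ3=0011100 | 3Δ
t=1: Δ0=0011100 Δ1=0010100 | 1Δ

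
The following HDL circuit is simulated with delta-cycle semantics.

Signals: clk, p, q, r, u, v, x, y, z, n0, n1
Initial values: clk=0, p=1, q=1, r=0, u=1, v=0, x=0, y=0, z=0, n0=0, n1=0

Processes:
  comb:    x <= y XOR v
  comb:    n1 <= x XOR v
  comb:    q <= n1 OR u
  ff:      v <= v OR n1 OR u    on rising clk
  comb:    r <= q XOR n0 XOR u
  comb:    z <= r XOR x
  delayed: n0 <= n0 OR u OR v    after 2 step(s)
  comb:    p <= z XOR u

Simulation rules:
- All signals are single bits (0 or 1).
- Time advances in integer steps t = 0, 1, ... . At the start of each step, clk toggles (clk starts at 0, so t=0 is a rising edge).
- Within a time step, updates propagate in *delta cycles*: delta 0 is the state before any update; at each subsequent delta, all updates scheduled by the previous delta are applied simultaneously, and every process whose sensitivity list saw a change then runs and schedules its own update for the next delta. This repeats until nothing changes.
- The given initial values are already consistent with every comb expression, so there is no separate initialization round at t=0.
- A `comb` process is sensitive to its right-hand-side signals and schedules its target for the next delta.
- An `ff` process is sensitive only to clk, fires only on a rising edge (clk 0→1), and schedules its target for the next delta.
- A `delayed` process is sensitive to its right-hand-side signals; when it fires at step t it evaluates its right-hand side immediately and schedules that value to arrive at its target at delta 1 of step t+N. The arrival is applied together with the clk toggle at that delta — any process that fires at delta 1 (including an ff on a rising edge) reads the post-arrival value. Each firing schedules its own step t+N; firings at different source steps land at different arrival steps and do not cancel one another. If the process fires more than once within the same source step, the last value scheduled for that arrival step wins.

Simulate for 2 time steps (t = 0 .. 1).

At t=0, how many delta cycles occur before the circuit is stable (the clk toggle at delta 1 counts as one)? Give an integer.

[bits: n1,u,z,x,q,v,r,n0,p,clk,y]
t=0: Δ0=01001000100 Δ1=01001000110 Δ2=01001100110 Δ3=11011100110 Δ4=01111100110 Δ5=01111100010 | 5Δ
t=1: Δ0=01111100010 Δ1=01111100000 | 1Δ

5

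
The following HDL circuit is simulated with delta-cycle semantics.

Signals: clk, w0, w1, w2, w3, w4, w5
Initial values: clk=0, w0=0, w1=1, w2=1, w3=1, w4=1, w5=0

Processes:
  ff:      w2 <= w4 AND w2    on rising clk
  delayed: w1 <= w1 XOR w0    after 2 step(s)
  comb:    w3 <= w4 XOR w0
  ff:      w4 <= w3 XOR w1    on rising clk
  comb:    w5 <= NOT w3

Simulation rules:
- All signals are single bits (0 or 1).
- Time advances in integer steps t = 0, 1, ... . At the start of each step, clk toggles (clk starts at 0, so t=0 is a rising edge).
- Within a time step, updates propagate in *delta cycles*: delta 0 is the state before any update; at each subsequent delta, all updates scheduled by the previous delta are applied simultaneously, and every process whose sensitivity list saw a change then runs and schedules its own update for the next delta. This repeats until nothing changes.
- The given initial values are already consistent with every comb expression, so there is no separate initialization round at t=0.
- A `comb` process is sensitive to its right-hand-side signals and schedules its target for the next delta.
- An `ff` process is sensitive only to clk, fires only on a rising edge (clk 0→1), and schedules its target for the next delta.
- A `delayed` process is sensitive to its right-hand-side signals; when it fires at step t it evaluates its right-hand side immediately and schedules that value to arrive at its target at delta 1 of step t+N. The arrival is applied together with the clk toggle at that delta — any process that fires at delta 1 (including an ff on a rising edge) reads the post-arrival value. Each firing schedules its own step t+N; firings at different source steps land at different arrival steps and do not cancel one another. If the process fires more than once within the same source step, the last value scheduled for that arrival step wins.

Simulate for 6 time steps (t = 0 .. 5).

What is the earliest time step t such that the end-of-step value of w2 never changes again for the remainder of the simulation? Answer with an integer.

t=0 Δ0: clk=0 w2=1 w1=1 w4=1 w0=0 w3=1 w5=0
  Δ1: clk:0→1
  Δ2: w4:1→0
  Δ3: w3:1→0
  Δ4: w5:0→1
  (4Δ to stable)
t=1 Δ0: clk=1 w2=1 w1=1 w4=0 w0=0 w3=0 w5=1
  Δ1: clk:1→0
  (1Δ to stable)
t=2 Δ0: clk=0 w2=1 w1=1 w4=0 w0=0 w3=0 w5=1
  Δ1: clk:0→1
  Δ2: w2:1→0, w4:0→1
  Δ3: w3:0→1
  Δ4: w5:1→0
  (4Δ to stable)
t=3 Δ0: clk=1 w2=0 w1=1 w4=1 w0=0 w3=1 w5=0
  Δ1: clk:1→0
  (1Δ to stable)
t=4 Δ0: clk=0 w2=0 w1=1 w4=1 w0=0 w3=1 w5=0
  Δ1: clk:0→1
  Δ2: w4:1→0
  Δ3: w3:1→0
  Δ4: w5:0→1
  (4Δ to stable)
t=5 Δ0: clk=1 w2=0 w1=1 w4=0 w0=0 w3=0 w5=1
  Δ1: clk:1→0
  (1Δ to stable)

2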